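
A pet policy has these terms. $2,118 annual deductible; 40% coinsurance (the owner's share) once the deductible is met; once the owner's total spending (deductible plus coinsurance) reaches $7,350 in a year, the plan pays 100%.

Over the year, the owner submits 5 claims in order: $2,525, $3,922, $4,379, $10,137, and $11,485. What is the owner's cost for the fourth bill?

Claim 1 ($2,525): deductible takes $2,118, $407 remains; coinsurance $407 × 40% = $162.80. Owner owes $2,280.80 (running OOP $2,280.80).
Claim 2 ($3,922): deductible already satisfied, so owner's share is 40% × $3,922 = $1,568.80. Owner pays $1,568.80; OOP now $3,849.60.
Claim 3 ($4,379): deductible met; 40% of $4,379 = $1,751.60. Owner pays $1,751.60; OOP now $5,601.20.
Claim 4 ($10,137): 40% coinsurance on $10,137 = $4,054.80. Adding that to $5,601.20 gives $9,656, past the $7,350 cap; owner pays only $7,350 − $5,601.20 = $1,748.80.

$1,748.80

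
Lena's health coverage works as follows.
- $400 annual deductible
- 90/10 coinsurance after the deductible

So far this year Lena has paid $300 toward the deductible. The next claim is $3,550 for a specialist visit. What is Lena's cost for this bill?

Deductible still to meet: $400 − $300 = $100.
That leaves $3,550 − $100 = $3,450 for coinsurance.
10% of $3,450 = $345 falls to the patient.
So the patient owes $100 + $345 = $445.

$445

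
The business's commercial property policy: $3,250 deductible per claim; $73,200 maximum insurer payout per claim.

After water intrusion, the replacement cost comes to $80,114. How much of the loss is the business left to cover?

$6,914

After the deductible, $80,114 − $3,250 = $76,864 remains.
Since $76,864 > $73,200, the payout is capped at $73,200.
Out of pocket: $80,114 − $73,200 = $6,914.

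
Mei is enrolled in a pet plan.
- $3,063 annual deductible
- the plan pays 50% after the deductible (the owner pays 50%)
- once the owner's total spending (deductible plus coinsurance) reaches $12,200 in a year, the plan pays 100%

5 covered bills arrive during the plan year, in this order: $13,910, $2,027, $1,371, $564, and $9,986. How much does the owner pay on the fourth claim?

$282

Claim 1 ($13,910): deductible takes $3,063, $10,847 remains; coinsurance $10,847 × 50% = $5,423.50. Cost to owner: $8,486.50. OOP to date $8,486.50.
Claim 2 ($2,027): deductible met; 50% of $2,027 = $1,013.50. Owner pays $1,013.50; OOP now $9,500.
Claim 3 ($1,371): deductible met; 50% of $1,371 = $685.50. Cost to owner: $685.50. OOP to date $10,185.50.
Claim 4 ($564): deductible met; 50% of $564 = $282. Owner owes $282 (running OOP $10,467.50).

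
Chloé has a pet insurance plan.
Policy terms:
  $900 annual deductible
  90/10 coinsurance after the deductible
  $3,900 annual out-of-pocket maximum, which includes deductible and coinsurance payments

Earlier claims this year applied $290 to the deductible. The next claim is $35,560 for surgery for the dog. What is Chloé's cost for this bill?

Remaining deductible: $900 − $290 = $610.
The remaining $34,950 (= $35,560 − $610) moves to coinsurance.
Owner's 10% share of $34,950 is $3,495.
That puts the owner's cost at $610 + $3,495 = $4,105 before any cap.
Year-to-date out-of-pocket would reach $290 + $4,105 = $4,395, above the $3,900 maximum, so the owner pays only $3,900 − $290 = $3,610.

$3,610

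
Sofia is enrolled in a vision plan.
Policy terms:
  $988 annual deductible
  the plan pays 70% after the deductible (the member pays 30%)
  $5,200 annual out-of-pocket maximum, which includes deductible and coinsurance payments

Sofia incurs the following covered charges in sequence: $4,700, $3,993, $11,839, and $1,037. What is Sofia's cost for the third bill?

$1,900.50

Claim 1 — $4,700: deductible takes $988, $3,712 remains; 30% of $3,712 = $1,113.60. Cost to member: $2,101.60. OOP to date $2,101.60.
Claim 2 — $3,993: 30% coinsurance on $3,993 = $1,197.90. Member owes $1,197.90 (running OOP $3,299.50).
Claim 3 — $11,839: deductible met; 30% of $11,839 = $3,551.70. OOP would hit $6,851.20 > $5,200, so the cap limits the member to $5,200 − $3,299.50 = $1,900.50.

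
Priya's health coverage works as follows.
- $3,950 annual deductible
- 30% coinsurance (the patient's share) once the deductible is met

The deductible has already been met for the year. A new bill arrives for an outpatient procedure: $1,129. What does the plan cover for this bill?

$790.30

The deductible is already satisfied, so the full bill goes to coinsurance.
30% of $1,129 = $338.70 falls to the patient.
Insurer pays the balance: $1,129 − $338.70 = $790.30.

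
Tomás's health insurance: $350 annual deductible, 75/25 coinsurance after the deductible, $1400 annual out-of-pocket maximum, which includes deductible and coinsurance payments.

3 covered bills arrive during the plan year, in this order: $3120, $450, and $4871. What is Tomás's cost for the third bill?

Bill 1, $3120: deductible takes $350, $2770 remains; patient's 25% is $692.50. Patient pays $1042.50; OOP now $1042.50.
Bill 2, $450: deductible already satisfied, so patient's share is 25% × $450 = $112.50. Cost to patient: $112.50. OOP to date $1155.
Bill 3, $4871: 25% coinsurance on $4871 = $1217.75. Adding that to $1155 gives $2372.75, past the $1400 cap; patient pays only $1400 − $1155 = $245.

$245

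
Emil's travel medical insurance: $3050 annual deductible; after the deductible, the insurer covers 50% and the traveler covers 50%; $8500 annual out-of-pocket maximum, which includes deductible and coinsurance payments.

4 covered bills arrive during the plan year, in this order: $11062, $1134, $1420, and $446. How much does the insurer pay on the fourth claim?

Claim 1 — $11062: deductible takes $3050, $8012 remains; coinsurance $8012 × 50% = $4006. Cost to traveler: $7056. OOP to date $7056. Insurer: $11062 − $7056 = $4006.
Claim 2 — $1134: 50% coinsurance on $1134 = $567. Traveler owes $567 (running OOP $7623). Insurer: $1134 − $567 = $567.
Claim 3 — $1420: deductible met; 50% of $1420 = $710. Cost to traveler: $710. OOP to date $8333. Plan pays $1420 − $710 = $710.
Claim 4 — $446: deductible already satisfied, so traveler's share is 50% × $446 = $223. OOP would hit $8556 > $8500, so the cap limits the traveler to $8500 − $8333 = $167. Insurer: $446 − $167 = $279.

$279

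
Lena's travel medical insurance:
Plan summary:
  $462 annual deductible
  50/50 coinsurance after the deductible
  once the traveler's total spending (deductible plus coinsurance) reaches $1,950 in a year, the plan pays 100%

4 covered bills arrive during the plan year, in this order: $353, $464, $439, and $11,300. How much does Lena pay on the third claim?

$219.50

Bill 1, $353: all of it applies to the deductible. Traveler owes $353 (running OOP $353).
Bill 2, $464: $109 to deductible, leaving $355; 50% of $355 = $177.50. Traveler owes $286.50 (running OOP $639.50).
Bill 3, $439: deductible met; 50% of $439 = $219.50. Traveler pays $219.50; OOP now $859.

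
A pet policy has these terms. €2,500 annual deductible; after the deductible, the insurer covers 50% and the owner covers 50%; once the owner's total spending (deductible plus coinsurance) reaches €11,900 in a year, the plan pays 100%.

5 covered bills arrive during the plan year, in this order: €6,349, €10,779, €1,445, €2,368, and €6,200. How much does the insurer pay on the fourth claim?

€1,184

Bill 1, €6,349: €2,500 finishes the deductible; €3,849 goes to coinsurance; coinsurance €3,849 × 50% = €1,924.50. Cost to owner: €4,424.50. OOP to date €4,424.50. Plan pays €6,349 − €4,424.50 = €1,924.50.
Bill 2, €10,779: 50% coinsurance on €10,779 = €5,389.50. Cost to owner: €5,389.50. OOP to date €9,814. Plan pays €10,779 − €5,389.50 = €5,389.50.
Bill 3, €1,445: deductible already satisfied, so owner's share is 50% × €1,445 = €722.50. Owner pays €722.50; OOP now €10,536.50. Insurer: €1,445 − €722.50 = €722.50.
Bill 4, €2,368: deductible already satisfied, so owner's share is 50% × €2,368 = €1,184. Owner owes €1,184 (running OOP €11,720.50). Plan pays €2,368 − €1,184 = €1,184.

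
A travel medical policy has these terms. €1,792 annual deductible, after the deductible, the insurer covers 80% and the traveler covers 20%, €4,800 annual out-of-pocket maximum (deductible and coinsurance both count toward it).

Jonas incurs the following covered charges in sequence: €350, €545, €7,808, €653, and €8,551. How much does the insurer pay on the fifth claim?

Claim 1 (€350): entire amount goes to the deductible. Cost to traveler: €350. OOP to date €350. Insurer: €350 − €350 = €0.
Claim 2 (€545): all of it applies to the deductible. Traveler pays €545; OOP now €895. Plan pays €545 − €545 = €0.
Claim 3 (€7,808): €897 to deductible, leaving €6,911; traveler's 20% is €1,382.20. Traveler pays €2,279.20; OOP now €3,174.20. Plan pays €7,808 − €2,279.20 = €5,528.80.
Claim 4 (€653): deductible already satisfied, so traveler's share is 20% × €653 = €130.60. Traveler owes €130.60 (running OOP €3,304.80). Insurer: €653 − €130.60 = €522.40.
Claim 5 (€8,551): 20% coinsurance on €8,551 = €1,710.20. Adding that to €3,304.80 gives €5,015, past the €4,800 cap; traveler pays only €4,800 − €3,304.80 = €1,495.20. Plan pays €8,551 − €1,495.20 = €7,055.80.

€7,055.80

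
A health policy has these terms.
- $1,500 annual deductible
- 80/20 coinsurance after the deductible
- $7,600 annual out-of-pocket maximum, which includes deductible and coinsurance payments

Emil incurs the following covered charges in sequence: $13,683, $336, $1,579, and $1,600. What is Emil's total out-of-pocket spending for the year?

$4,639.60

Claim 1 — $13,683: $1,500 to deductible, leaving $12,183; coinsurance $12,183 × 20% = $2,436.60. Patient pays $3,936.60; OOP now $3,936.60.
Claim 2 — $336: deductible already satisfied, so patient's share is 20% × $336 = $67.20. Patient owes $67.20 (running OOP $4,003.80).
Claim 3 — $1,579: deductible already satisfied, so patient's share is 20% × $1,579 = $315.80. Patient pays $315.80; OOP now $4,319.60.
Claim 4 — $1,600: deductible met; 20% of $1,600 = $320. Patient owes $320 (running OOP $4,639.60).
Summing the patient's payments: $3,936.60 + $67.20 + $315.80 + $320 = $4,639.60.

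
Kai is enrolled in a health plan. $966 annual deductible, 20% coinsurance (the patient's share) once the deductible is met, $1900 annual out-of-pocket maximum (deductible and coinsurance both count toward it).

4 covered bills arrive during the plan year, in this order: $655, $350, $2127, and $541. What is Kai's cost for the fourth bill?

$108.20

Claim 1 — $655: entire amount goes to the deductible. Cost to patient: $655. OOP to date $655.
Claim 2 — $350: $311 finishes the deductible; $39 goes to coinsurance; patient's 20% is $7.80. Cost to patient: $318.80. OOP to date $973.80.
Claim 3 — $2127: 20% coinsurance on $2127 = $425.40. Patient owes $425.40 (running OOP $1399.20).
Claim 4 — $541: deductible met; 20% of $541 = $108.20. Patient owes $108.20 (running OOP $1507.40).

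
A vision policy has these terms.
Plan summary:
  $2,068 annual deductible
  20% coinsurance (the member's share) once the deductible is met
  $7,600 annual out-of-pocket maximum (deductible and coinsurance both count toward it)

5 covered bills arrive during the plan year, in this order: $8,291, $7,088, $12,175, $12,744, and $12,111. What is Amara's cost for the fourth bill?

Claim 1 ($8,291): $2,068 to deductible, leaving $6,223; 20% of $6,223 = $1,244.60. Member pays $3,312.60; OOP now $3,312.60.
Claim 2 ($7,088): 20% coinsurance on $7,088 = $1,417.60. Member pays $1,417.60; OOP now $4,730.20.
Claim 3 ($12,175): deductible met; 20% of $12,175 = $2,435. Member pays $2,435; OOP now $7,165.20.
Claim 4 ($12,744): deductible already satisfied, so member's share is 20% × $12,744 = $2,548.80. OOP would hit $9,714 > $7,600, so the cap limits the member to $7,600 − $7,165.20 = $434.80.

$434.80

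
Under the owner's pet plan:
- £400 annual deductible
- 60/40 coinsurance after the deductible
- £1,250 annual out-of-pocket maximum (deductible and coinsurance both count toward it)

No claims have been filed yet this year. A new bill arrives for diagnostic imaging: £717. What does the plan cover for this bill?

£190.20

The full £400 deductible is still open; £400 of this bill applies to it.
That leaves £717 − £400 = £317 for coinsurance.
Coinsurance: £317 × 40% = £126.80.
So the owner owes £400 + £126.80 = £526.80 before any cap.
Total out-of-pocket so far would be £0 + £526.80 = £526.80, below the £1,250 cap — no reduction.
The plan picks up £717 − £526.80 = £190.20.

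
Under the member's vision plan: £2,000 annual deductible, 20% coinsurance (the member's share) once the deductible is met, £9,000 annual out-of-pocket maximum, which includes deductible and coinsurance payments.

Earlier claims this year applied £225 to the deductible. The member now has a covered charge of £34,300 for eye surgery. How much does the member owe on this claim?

£8,280

£225 of the £2,000 deductible is already met, leaving £1,775.
After the £1,775 deductible portion, £34,300 − £1,775 = £32,525 is subject to coinsurance.
20% of £32,525 = £6,505 falls to the member.
That puts the member's cost at £1,775 + £6,505 = £8,280 before any cap.
Cumulative spending £225 + £8,280 = £8,505 stays under the £9,000 maximum.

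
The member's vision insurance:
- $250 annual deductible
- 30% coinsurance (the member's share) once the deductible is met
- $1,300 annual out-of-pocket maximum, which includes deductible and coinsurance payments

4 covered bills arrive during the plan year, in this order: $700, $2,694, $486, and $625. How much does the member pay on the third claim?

Claim 1 — $700: $250 finishes the deductible; $450 goes to coinsurance; member's 30% is $135. Member pays $385; OOP now $385.
Claim 2 — $2,694: deductible met; 30% of $2,694 = $808.20. Member pays $808.20; OOP now $1,193.20.
Claim 3 — $486: deductible met; 30% of $486 = $145.80. That would push OOP to $1,339, over the $1,300 cap, so member pays $1,300 − $1,193.20 = $106.80.

$106.80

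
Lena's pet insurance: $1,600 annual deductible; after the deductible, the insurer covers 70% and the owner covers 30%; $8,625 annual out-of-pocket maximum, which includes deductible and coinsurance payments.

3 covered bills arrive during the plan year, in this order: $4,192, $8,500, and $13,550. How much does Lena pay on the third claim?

$3,697.40

#1 ($4,192): deductible takes $1,600, $2,592 remains; coinsurance $2,592 × 30% = $777.60. Cost to owner: $2,377.60. OOP to date $2,377.60.
#2 ($8,500): 30% coinsurance on $8,500 = $2,550. Owner pays $2,550; OOP now $4,927.60.
#3 ($13,550): deductible already satisfied, so owner's share is 30% × $13,550 = $4,065. That would push OOP to $8,992.60, over the $8,625 cap, so owner pays $8,625 − $4,927.60 = $3,697.40.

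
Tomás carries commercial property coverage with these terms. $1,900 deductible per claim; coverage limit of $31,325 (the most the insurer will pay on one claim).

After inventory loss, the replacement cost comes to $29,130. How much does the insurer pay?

Subtract the deductible: $29,130 − $1,900 = $27,230.
$27,230 is within the $31,325 limit, so the insurer pays $27,230.

$27,230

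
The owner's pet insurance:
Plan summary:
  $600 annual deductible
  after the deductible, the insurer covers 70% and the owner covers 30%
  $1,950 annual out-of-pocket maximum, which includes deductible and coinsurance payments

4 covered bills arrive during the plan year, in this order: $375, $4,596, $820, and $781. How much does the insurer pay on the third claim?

$781.30

#1 ($375): all of it applies to the deductible. Cost to owner: $375. OOP to date $375. Plan pays $375 − $375 = $0.
#2 ($4,596): $225 finishes the deductible; $4,371 goes to coinsurance; coinsurance $4,371 × 30% = $1,311.30. Owner owes $1,536.30 (running OOP $1,911.30). Insurer: $4,596 − $1,536.30 = $3,059.70.
#3 ($820): 30% coinsurance on $820 = $246. Adding that to $1,911.30 gives $2,157.30, past the $1,950 cap; owner pays only $1,950 − $1,911.30 = $38.70. Insurer: $820 − $38.70 = $781.30.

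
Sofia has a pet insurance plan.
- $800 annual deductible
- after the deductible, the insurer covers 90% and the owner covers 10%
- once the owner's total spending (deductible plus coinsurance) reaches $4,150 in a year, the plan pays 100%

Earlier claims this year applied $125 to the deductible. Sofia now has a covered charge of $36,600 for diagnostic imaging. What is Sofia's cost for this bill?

$4,025

Remaining deductible: $800 − $125 = $675.
The remaining $35,925 (= $36,600 − $675) moves to coinsurance.
Owner's 10% share of $35,925 is $3,592.50.
So the owner owes $675 + $3,592.50 = $4,267.50 before any cap.
That would bring total out-of-pocket to $4,392.50, past the $4,150 cap. The owner is capped at $4,150 − $125 = $4,025 on this claim.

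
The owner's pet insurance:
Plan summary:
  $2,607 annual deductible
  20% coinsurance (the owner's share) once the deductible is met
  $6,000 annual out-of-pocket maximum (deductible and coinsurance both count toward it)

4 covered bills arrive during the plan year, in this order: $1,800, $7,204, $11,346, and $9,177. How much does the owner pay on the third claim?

#1 ($1,800): all of it applies to the deductible. Cost to owner: $1,800. OOP to date $1,800.
#2 ($7,204): $807 to deductible, leaving $6,397; owner's 20% is $1,279.40. Cost to owner: $2,086.40. OOP to date $3,886.40.
#3 ($11,346): deductible already satisfied, so owner's share is 20% × $11,346 = $2,269.20. That would push OOP to $6,155.60, over the $6,000 cap, so owner pays $6,000 − $3,886.40 = $2,113.60.

$2,113.60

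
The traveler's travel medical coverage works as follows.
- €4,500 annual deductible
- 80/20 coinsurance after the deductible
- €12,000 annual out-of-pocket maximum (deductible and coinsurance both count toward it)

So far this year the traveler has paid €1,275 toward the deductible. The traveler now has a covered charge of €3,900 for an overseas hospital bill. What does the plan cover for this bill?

€540

Remaining deductible: €4,500 − €1,275 = €3,225.
After the €3,225 deductible portion, €3,900 − €3,225 = €675 is subject to coinsurance.
Traveler's 20% share of €675 is €135.
Traveler responsibility before any cap: €3,225 + €135 = €3,360.
Cumulative spending €1,275 + €3,360 = €4,635 stays under the €12,000 maximum.
The insurer covers the remainder: €3,900 − €3,360 = €540.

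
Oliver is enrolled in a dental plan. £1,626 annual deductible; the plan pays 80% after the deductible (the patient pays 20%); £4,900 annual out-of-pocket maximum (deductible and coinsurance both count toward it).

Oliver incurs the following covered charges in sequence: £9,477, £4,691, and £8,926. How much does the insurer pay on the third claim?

Claim 1 — £9,477: £1,626 finishes the deductible; £7,851 goes to coinsurance; patient's 20% is £1,570.20. Patient owes £3,196.20 (running OOP £3,196.20). Insurer: £9,477 − £3,196.20 = £6,280.80.
Claim 2 — £4,691: deductible met; 20% of £4,691 = £938.20. Patient owes £938.20 (running OOP £4,134.40). Insurer: £4,691 − £938.20 = £3,752.80.
Claim 3 — £8,926: deductible already satisfied, so patient's share is 20% × £8,926 = £1,785.20. OOP would hit £5,919.60 > £4,900, so the cap limits the patient to £4,900 − £4,134.40 = £765.60. Plan pays £8,926 − £765.60 = £8,160.40.

£8,160.40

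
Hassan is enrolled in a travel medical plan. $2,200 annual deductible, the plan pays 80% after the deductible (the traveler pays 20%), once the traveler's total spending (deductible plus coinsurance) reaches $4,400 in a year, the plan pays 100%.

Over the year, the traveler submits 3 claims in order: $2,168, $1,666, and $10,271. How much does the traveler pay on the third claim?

$1,873.20

Claim 1 — $2,168: all of it applies to the deductible. Cost to traveler: $2,168. OOP to date $2,168.
Claim 2 — $1,666: $32 to deductible, leaving $1,634; traveler's 20% is $326.80. Cost to traveler: $358.80. OOP to date $2,526.80.
Claim 3 — $10,271: deductible met; 20% of $10,271 = $2,054.20. OOP would hit $4,581 > $4,400, so the cap limits the traveler to $4,400 − $2,526.80 = $1,873.20.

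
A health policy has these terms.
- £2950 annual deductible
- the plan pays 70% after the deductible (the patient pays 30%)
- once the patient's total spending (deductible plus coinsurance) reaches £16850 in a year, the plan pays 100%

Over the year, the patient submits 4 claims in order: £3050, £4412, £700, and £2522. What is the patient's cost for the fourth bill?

Bill 1, £3050: £2950 to deductible, leaving £100; 30% of £100 = £30. Cost to patient: £2980. OOP to date £2980.
Bill 2, £4412: deductible met; 30% of £4412 = £1323.60. Patient owes £1323.60 (running OOP £4303.60).
Bill 3, £700: deductible already satisfied, so patient's share is 30% × £700 = £210. Patient pays £210; OOP now £4513.60.
Bill 4, £2522: 30% coinsurance on £2522 = £756.60. Patient pays £756.60; OOP now £5270.20.

£756.60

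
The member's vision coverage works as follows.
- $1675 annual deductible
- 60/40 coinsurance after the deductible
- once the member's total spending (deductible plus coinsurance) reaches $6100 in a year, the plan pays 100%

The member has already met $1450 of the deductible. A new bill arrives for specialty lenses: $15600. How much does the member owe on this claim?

$1450 of the $1675 deductible is already met, leaving $225.
After the $225 deductible portion, $15600 − $225 = $15375 is subject to coinsurance.
40% of $15375 = $6150 falls to the member.
So the member owes $225 + $6150 = $6375 before any cap.
Year-to-date out-of-pocket would reach $1450 + $6375 = $7825, above the $6100 maximum, so the member pays only $6100 − $1450 = $4650.

$4650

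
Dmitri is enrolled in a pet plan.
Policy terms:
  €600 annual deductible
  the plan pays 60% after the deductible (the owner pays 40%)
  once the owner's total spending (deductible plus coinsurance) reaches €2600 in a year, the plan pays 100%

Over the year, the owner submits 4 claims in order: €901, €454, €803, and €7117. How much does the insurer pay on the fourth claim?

€5740.20

#1 (€901): €600 to deductible, leaving €301; coinsurance €301 × 40% = €120.40. Cost to owner: €720.40. OOP to date €720.40. Plan pays €901 − €720.40 = €180.60.
#2 (€454): deductible already satisfied, so owner's share is 40% × €454 = €181.60. Cost to owner: €181.60. OOP to date €902. Insurer: €454 − €181.60 = €272.40.
#3 (€803): deductible already satisfied, so owner's share is 40% × €803 = €321.20. Cost to owner: €321.20. OOP to date €1223.20. Insurer: €803 − €321.20 = €481.80.
#4 (€7117): deductible met; 40% of €7117 = €2846.80. That would push OOP to €4070, over the €2600 cap, so owner pays €2600 − €1223.20 = €1376.80. Insurer: €7117 − €1376.80 = €5740.20.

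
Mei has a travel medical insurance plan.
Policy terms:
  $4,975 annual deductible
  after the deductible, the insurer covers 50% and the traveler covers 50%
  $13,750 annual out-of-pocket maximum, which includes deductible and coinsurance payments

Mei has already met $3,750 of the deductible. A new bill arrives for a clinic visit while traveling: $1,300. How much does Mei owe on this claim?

$3,750 of the $4,975 deductible is already met, leaving $1,225.
The remaining $75 (= $1,300 − $1,225) moves to coinsurance.
Coinsurance: $75 × 50% = $37.50.
So the traveler owes $1,225 + $37.50 = $1,262.50 before any cap.
Year-to-date out-of-pocket becomes $3,750 + $1,262.50 = $5,012.50, still under the $13,750 maximum, so no cap applies.

$1,262.50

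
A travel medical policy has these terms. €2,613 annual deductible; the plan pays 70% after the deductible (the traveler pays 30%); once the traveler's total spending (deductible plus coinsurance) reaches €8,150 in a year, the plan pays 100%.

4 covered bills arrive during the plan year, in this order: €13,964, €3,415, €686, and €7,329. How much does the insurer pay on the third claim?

€480.20

Bill 1, €13,964: €2,613 to deductible, leaving €11,351; coinsurance €11,351 × 30% = €3,405.30. Traveler owes €6,018.30 (running OOP €6,018.30). Insurer: €13,964 − €6,018.30 = €7,945.70.
Bill 2, €3,415: deductible already satisfied, so traveler's share is 30% × €3,415 = €1,024.50. Traveler pays €1,024.50; OOP now €7,042.80. Insurer: €3,415 − €1,024.50 = €2,390.50.
Bill 3, €686: deductible already satisfied, so traveler's share is 30% × €686 = €205.80. Traveler owes €205.80 (running OOP €7,248.60). Insurer: €686 − €205.80 = €480.20.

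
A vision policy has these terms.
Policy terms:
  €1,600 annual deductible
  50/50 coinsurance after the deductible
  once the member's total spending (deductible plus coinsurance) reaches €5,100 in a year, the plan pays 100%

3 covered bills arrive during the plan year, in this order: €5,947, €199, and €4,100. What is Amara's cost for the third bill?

Bill 1, €5,947: deductible takes €1,600, €4,347 remains; 50% of €4,347 = €2,173.50. Member owes €3,773.50 (running OOP €3,773.50).
Bill 2, €199: deductible met; 50% of €199 = €99.50. Cost to member: €99.50. OOP to date €3,873.
Bill 3, €4,100: deductible already satisfied, so member's share is 50% × €4,100 = €2,050. That would push OOP to €5,923, over the €5,100 cap, so member pays €5,100 − €3,873 = €1,227.

€1,227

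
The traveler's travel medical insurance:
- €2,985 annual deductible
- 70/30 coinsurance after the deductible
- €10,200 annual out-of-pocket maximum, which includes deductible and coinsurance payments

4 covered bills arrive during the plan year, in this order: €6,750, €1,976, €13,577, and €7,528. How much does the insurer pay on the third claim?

#1 (€6,750): €2,985 finishes the deductible; €3,765 goes to coinsurance; 30% of €3,765 = €1,129.50. Cost to traveler: €4,114.50. OOP to date €4,114.50. Insurer: €6,750 − €4,114.50 = €2,635.50.
#2 (€1,976): deductible met; 30% of €1,976 = €592.80. Traveler pays €592.80; OOP now €4,707.30. Plan pays €1,976 − €592.80 = €1,383.20.
#3 (€13,577): 30% coinsurance on €13,577 = €4,073.10. Traveler pays €4,073.10; OOP now €8,780.40. Insurer: €13,577 − €4,073.10 = €9,503.90.

€9,503.90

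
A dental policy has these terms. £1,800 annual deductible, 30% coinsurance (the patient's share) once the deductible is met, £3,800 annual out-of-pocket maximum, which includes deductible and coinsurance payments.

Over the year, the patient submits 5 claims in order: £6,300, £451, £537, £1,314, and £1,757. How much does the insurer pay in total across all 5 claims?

£6,559

Claim 1 (£6,300): £1,800 to deductible, leaving £4,500; patient's 30% is £1,350. Patient pays £3,150; OOP now £3,150. Insurer: £6,300 − £3,150 = £3,150.
Claim 2 (£451): 30% coinsurance on £451 = £135.30. Patient owes £135.30 (running OOP £3,285.30). Plan pays £451 − £135.30 = £315.70.
Claim 3 (£537): deductible already satisfied, so patient's share is 30% × £537 = £161.10. Cost to patient: £161.10. OOP to date £3,446.40. Plan pays £537 − £161.10 = £375.90.
Claim 4 (£1,314): 30% coinsurance on £1,314 = £394.20. OOP would hit £3,840.60 > £3,800, so the cap limits the patient to £3,800 − £3,446.40 = £353.60. Insurer: £1,314 − £353.60 = £960.40.
Claim 5 (£1,757): 30% coinsurance on £1,757 = £527.10. Adding that to £3,800 gives £4,327.10, past the £3,800 cap; patient pays only £3,800 − £3,800 = £0. Plan pays £1,757 − £0 = £1,757.
Insurer total: £3,150 + £315.70 + £375.90 + £960.40 + £1,757 = £6,559.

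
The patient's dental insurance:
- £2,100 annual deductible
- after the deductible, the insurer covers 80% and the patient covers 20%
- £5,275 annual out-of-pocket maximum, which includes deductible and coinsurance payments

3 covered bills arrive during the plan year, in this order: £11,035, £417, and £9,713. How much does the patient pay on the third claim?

£1,304.60

#1 (£11,035): deductible takes £2,100, £8,935 remains; coinsurance £8,935 × 20% = £1,787. Patient owes £3,887 (running OOP £3,887).
#2 (£417): 20% coinsurance on £417 = £83.40. Cost to patient: £83.40. OOP to date £3,970.40.
#3 (£9,713): 20% coinsurance on £9,713 = £1,942.60. Adding that to £3,970.40 gives £5,913, past the £5,275 cap; patient pays only £5,275 − £3,970.40 = £1,304.60.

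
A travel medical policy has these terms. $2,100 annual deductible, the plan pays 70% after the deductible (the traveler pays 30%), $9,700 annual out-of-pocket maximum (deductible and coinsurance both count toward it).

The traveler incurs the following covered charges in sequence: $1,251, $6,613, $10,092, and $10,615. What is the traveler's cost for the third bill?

#1 ($1,251): all of it applies to the deductible. Cost to traveler: $1,251. OOP to date $1,251.
#2 ($6,613): deductible takes $849, $5,764 remains; traveler's 30% is $1,729.20. Cost to traveler: $2,578.20. OOP to date $3,829.20.
#3 ($10,092): deductible met; 30% of $10,092 = $3,027.60. Cost to traveler: $3,027.60. OOP to date $6,856.80.

$3,027.60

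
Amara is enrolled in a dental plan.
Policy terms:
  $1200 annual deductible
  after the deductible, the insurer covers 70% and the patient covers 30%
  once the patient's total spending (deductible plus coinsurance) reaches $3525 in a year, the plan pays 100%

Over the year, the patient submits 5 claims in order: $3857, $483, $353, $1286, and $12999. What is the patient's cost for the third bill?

$105.90

Claim 1 ($3857): deductible takes $1200, $2657 remains; patient's 30% is $797.10. Cost to patient: $1997.10. OOP to date $1997.10.
Claim 2 ($483): 30% coinsurance on $483 = $144.90. Patient pays $144.90; OOP now $2142.
Claim 3 ($353): 30% coinsurance on $353 = $105.90. Cost to patient: $105.90. OOP to date $2247.90.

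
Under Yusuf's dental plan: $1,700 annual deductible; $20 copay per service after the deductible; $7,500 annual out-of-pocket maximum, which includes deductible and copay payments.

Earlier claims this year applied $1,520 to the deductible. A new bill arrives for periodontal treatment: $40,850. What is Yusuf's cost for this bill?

$200

$1,520 of the $1,700 deductible is already met, leaving $180.
That leaves $40,850 − $180 = $40,670 for the copay.
Copay on this service: $20.
Patient responsibility before any cap: $180 + $20 = $200.
Cumulative spending $1,520 + $200 = $1,720 stays under the $7,500 maximum.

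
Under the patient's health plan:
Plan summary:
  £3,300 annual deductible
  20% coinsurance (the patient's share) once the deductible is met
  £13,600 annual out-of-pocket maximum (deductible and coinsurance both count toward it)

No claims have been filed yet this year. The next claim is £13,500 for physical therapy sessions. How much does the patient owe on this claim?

The full £3,300 deductible is still open; £3,300 of this bill applies to it.
After the £3,300 deductible portion, £13,500 − £3,300 = £10,200 is subject to coinsurance.
Coinsurance: £10,200 × 20% = £2,040.
That puts the patient's cost at £3,300 + £2,040 = £5,340 before any cap.
Year-to-date out-of-pocket becomes £0 + £5,340 = £5,340, still under the £13,600 maximum, so no cap applies.

£5,340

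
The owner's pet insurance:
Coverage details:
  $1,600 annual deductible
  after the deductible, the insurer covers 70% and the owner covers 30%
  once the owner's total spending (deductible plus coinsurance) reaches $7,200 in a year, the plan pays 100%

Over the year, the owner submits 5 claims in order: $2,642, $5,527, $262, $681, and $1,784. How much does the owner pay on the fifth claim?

Bill 1, $2,642: deductible takes $1,600, $1,042 remains; 30% of $1,042 = $312.60. Cost to owner: $1,912.60. OOP to date $1,912.60.
Bill 2, $5,527: deductible already satisfied, so owner's share is 30% × $5,527 = $1,658.10. Owner owes $1,658.10 (running OOP $3,570.70).
Bill 3, $262: deductible met; 30% of $262 = $78.60. Owner owes $78.60 (running OOP $3,649.30).
Bill 4, $681: 30% coinsurance on $681 = $204.30. Owner pays $204.30; OOP now $3,853.60.
Bill 5, $1,784: deductible met; 30% of $1,784 = $535.20. Owner owes $535.20 (running OOP $4,388.80).

$535.20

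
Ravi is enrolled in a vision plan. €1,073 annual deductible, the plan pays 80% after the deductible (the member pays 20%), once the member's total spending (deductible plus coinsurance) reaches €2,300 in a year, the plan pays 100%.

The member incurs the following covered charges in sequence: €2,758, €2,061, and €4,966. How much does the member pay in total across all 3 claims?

Claim 1 — €2,758: deductible takes €1,073, €1,685 remains; member's 20% is €337. Member owes €1,410 (running OOP €1,410).
Claim 2 — €2,061: deductible met; 20% of €2,061 = €412.20. Cost to member: €412.20. OOP to date €1,822.20.
Claim 3 — €4,966: 20% coinsurance on €4,966 = €993.20. OOP would hit €2,815.40 > €2,300, so the cap limits the member to €2,300 − €1,822.20 = €477.80.
Total paid by the member: €1,410 + €412.20 + €477.80 = €2,300.

€2,300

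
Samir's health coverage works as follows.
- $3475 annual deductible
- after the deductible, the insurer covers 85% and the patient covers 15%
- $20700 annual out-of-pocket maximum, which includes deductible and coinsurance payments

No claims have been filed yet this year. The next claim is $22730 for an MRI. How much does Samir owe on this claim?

$6363.25

The full $3475 deductible is still open; $3475 of this bill applies to it.
After the $3475 deductible portion, $22730 − $3475 = $19255 is subject to coinsurance.
15% of $19255 = $2888.25 falls to the patient.
So the patient owes $3475 + $2888.25 = $6363.25 before any cap.
Total out-of-pocket so far would be $0 + $6363.25 = $6363.25, below the $20700 cap — no reduction.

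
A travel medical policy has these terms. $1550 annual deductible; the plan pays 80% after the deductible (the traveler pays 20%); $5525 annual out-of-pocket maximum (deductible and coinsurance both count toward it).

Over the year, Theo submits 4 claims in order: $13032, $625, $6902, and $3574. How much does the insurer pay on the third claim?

$5521.60

Bill 1, $13032: deductible takes $1550, $11482 remains; coinsurance $11482 × 20% = $2296.40. Cost to traveler: $3846.40. OOP to date $3846.40. Insurer: $13032 − $3846.40 = $9185.60.
Bill 2, $625: 20% coinsurance on $625 = $125. Cost to traveler: $125. OOP to date $3971.40. Plan pays $625 − $125 = $500.
Bill 3, $6902: deductible met; 20% of $6902 = $1380.40. Cost to traveler: $1380.40. OOP to date $5351.80. Plan pays $6902 − $1380.40 = $5521.60.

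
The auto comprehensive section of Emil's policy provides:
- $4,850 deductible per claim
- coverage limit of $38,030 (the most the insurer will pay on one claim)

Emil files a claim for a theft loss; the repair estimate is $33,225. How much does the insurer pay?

Less the $4,850 deductible: $33,225 − $4,850 = $28,375.
$28,375 ≤ $38,030, so the limit doesn't bind; insurer pays $28,375.

$28,375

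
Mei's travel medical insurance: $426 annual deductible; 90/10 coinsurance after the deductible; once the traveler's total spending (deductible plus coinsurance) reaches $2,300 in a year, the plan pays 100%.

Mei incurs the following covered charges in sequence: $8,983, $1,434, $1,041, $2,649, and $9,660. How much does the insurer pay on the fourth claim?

Bill 1, $8,983: $426 to deductible, leaving $8,557; coinsurance $8,557 × 10% = $855.70. Cost to traveler: $1,281.70. OOP to date $1,281.70. Insurer: $8,983 − $1,281.70 = $7,701.30.
Bill 2, $1,434: deductible already satisfied, so traveler's share is 10% × $1,434 = $143.40. Traveler pays $143.40; OOP now $1,425.10. Insurer: $1,434 − $143.40 = $1,290.60.
Bill 3, $1,041: deductible already satisfied, so traveler's share is 10% × $1,041 = $104.10. Traveler pays $104.10; OOP now $1,529.20. Insurer: $1,041 − $104.10 = $936.90.
Bill 4, $2,649: deductible met; 10% of $2,649 = $264.90. Cost to traveler: $264.90. OOP to date $1,794.10. Insurer: $2,649 − $264.90 = $2,384.10.

$2,384.10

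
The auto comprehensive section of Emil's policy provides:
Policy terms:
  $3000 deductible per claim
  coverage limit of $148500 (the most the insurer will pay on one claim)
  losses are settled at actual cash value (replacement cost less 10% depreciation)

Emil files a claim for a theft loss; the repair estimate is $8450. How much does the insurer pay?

$4605

Actual cash value after 10% depreciation: $8450 × 90% = $7605.
Subtract the deductible: $7605 − $3000 = $4605.
$4605 is within the $148500 limit, so the insurer pays $4605.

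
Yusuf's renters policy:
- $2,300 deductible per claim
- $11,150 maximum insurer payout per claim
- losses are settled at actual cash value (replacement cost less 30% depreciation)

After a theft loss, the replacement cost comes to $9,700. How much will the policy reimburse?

Depreciate 30%: the covered value is $9,700 × 0.7 = $6,790.
Subtract the deductible: $6,790 − $2,300 = $4,490.
$4,490 ≤ $11,150, so the limit doesn't bind; insurer pays $4,490.

$4,490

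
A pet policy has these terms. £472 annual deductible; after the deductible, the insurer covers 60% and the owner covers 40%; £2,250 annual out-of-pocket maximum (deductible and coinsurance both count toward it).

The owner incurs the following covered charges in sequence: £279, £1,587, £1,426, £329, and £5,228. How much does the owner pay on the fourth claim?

Claim 1 — £279: fully absorbed by the deductible. Cost to owner: £279. OOP to date £279.
Claim 2 — £1,587: £193 to deductible, leaving £1,394; 40% of £1,394 = £557.60. Owner owes £750.60 (running OOP £1,029.60).
Claim 3 — £1,426: 40% coinsurance on £1,426 = £570.40. Owner owes £570.40 (running OOP £1,600).
Claim 4 — £329: deductible already satisfied, so owner's share is 40% × £329 = £131.60. Cost to owner: £131.60. OOP to date £1,731.60.

£131.60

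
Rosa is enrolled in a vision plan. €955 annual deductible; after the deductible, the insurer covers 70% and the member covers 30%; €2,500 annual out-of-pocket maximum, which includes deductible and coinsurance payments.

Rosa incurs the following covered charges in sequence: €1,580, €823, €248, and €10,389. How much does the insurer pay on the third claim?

#1 (€1,580): €955 to deductible, leaving €625; 30% of €625 = €187.50. Member owes €1,142.50 (running OOP €1,142.50). Plan pays €1,580 − €1,142.50 = €437.50.
#2 (€823): 30% coinsurance on €823 = €246.90. Member owes €246.90 (running OOP €1,389.40). Plan pays €823 − €246.90 = €576.10.
#3 (€248): deductible already satisfied, so member's share is 30% × €248 = €74.40. Member pays €74.40; OOP now €1,463.80. Insurer: €248 − €74.40 = €173.60.

€173.60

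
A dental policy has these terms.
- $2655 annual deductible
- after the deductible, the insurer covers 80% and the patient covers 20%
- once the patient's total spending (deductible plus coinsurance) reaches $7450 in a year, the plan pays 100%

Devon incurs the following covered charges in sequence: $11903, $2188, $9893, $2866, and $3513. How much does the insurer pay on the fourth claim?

Claim 1 — $11903: $2655 to deductible, leaving $9248; patient's 20% is $1849.60. Cost to patient: $4504.60. OOP to date $4504.60. Plan pays $11903 − $4504.60 = $7398.40.
Claim 2 — $2188: 20% coinsurance on $2188 = $437.60. Patient pays $437.60; OOP now $4942.20. Insurer: $2188 − $437.60 = $1750.40.
Claim 3 — $9893: deductible met; 20% of $9893 = $1978.60. Patient owes $1978.60 (running OOP $6920.80). Plan pays $9893 − $1978.60 = $7914.40.
Claim 4 — $2866: 20% coinsurance on $2866 = $573.20. Adding that to $6920.80 gives $7494, past the $7450 cap; patient pays only $7450 − $6920.80 = $529.20. Plan pays $2866 − $529.20 = $2336.80.

$2336.80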